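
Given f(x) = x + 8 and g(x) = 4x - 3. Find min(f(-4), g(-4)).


f(-4) = 4
g(-4) = -19
min = -19

-19


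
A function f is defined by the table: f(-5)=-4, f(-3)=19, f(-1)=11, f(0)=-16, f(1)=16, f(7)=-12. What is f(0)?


Reading from the table at x = 0

-16


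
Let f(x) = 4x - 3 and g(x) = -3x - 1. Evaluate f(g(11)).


g(11) = -34
f(-34) = -139

-139


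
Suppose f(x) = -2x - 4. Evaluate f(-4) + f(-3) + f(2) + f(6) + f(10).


f(-4) = 4
f(-3) = 2
f(2) = -8
f(6) = -16
f(10) = -24
Sum = -42

-42


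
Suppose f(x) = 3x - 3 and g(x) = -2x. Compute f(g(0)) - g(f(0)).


f(g(0)) = -3
g(f(0)) = 6
Difference = -9

-9


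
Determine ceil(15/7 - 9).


15/7 = 2.1429
2.1429 - 9 = -6.8571
ceil(-6.8571) = -6

-6


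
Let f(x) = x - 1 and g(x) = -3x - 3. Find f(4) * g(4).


-45


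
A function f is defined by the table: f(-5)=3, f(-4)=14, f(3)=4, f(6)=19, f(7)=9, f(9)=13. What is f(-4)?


Reading from the table at x = -4

14


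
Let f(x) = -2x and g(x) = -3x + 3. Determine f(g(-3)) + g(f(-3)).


-39


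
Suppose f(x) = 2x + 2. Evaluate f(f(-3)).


f(-3) = -4
f(-4) = -6

-6


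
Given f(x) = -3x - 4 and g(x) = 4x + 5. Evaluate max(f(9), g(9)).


41


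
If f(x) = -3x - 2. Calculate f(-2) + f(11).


f(-2) = 4
f(11) = -35
Sum = -31

-31


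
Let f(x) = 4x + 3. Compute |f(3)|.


f(3) = 15
|15| = 15

15


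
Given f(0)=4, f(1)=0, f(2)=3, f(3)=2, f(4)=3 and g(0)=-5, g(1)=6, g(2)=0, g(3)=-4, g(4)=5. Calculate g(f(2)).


f(2) = 3
g(3) = -4

-4


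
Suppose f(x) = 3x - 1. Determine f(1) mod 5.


f(1) = 2
2 mod 5 = 2

2


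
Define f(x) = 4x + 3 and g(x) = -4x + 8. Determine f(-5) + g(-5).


f(-5) = -17
g(-5) = 28
Sum = 11

11


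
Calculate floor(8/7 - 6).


-5


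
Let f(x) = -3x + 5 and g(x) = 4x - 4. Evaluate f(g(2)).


g(2) = 4
f(4) = -7

-7


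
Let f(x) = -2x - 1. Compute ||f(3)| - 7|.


f(3) = -7
|-7| = 7
|7 - 7| = 0

0


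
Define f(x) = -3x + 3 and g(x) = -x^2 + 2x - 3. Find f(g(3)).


g(3) = -6
f(-6) = 21

21


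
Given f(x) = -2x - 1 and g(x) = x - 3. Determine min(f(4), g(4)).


-9


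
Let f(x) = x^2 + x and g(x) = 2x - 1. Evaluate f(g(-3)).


g(-3) = -7
f(-7) = 1*(-7)^2 + 1*(-7) = 42

42


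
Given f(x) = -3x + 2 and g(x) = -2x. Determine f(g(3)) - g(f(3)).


f(g(3)) = 20
g(f(3)) = 14
Difference = 6

6


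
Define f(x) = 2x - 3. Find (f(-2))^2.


f(-2) = -7
(-7)^2 = 49

49


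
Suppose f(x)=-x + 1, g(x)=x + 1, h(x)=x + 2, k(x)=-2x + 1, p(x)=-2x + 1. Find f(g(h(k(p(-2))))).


p(-2) = 5
k(5) = -9
h(-9) = -7
g(-7) = -6
f(-6) = 7

7


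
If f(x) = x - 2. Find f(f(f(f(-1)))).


f(-1) = -3
f(-3) = -5
f(-5) = -7
f(-7) = -9

-9


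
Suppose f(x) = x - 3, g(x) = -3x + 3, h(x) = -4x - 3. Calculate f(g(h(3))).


h(3) = -15
g(-15) = 48
f(48) = 45

45


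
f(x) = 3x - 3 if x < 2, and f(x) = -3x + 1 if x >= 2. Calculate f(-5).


-18


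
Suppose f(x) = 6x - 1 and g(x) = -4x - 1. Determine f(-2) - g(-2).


-20


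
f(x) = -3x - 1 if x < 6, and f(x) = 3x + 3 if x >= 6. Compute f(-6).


-6 satisfies x < 6
f(-6) = 17

17


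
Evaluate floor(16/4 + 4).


16/4 = 4
4 + 4 = 8
floor(8) = 8

8


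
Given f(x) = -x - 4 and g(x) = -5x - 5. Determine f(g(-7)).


-34


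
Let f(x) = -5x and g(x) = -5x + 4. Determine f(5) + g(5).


f(5) = -25
g(5) = -21
Sum = -46

-46


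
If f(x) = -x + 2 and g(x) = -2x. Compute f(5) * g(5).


f(5) = -3
g(5) = -10
Product = 30

30


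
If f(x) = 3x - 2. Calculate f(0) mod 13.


11


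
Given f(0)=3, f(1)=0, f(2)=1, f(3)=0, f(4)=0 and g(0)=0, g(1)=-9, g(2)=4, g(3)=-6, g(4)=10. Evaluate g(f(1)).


f(1) = 0
g(0) = 0

0


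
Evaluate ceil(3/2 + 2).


3/2 = 1.5
1.5 + 2 = 3.5
ceil(3.5) = 4

4


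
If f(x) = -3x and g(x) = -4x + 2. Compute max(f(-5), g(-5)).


22


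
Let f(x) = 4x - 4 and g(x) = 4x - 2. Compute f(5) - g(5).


f(5) = 16
g(5) = 18
Difference = -2

-2


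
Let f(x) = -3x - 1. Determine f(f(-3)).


f(-3) = 8
f(8) = -25

-25


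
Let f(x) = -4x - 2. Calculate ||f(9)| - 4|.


f(9) = -38
|-38| = 38
|38 - 4| = 34

34


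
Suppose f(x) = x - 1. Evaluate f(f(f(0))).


f(0) = -1
f(-1) = -2
f(-2) = -3

-3


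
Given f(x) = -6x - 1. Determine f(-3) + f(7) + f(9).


f(-3) = 17
f(7) = -43
f(9) = -55
Sum = -81

-81


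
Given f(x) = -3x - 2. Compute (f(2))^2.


f(2) = -8
(-8)^2 = 64

64


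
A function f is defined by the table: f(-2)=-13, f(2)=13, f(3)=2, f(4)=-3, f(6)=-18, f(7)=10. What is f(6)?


Reading from the table at x = 6

-18


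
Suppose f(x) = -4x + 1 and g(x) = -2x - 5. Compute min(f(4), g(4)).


f(4) = -15
g(4) = -13
min = -15

-15


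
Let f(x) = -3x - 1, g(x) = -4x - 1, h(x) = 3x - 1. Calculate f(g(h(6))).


h(6) = 17
g(17) = -69
f(-69) = 206

206


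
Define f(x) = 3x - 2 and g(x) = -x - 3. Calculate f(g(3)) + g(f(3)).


-30


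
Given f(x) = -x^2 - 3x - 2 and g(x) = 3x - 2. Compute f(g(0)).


g(0) = -2
f(-2) = (-1)*(-2)^2 - 3*(-2) - 2 = 0

0


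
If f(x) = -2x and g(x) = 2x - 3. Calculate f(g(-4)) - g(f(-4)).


f(g(-4)) = 22
g(f(-4)) = 13
Difference = 9

9


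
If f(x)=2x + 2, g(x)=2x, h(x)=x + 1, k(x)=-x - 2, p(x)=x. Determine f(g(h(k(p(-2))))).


p(-2) = -2
k(-2) = 0
h(0) = 1
g(1) = 2
f(2) = 6

6


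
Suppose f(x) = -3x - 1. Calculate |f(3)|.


f(3) = -10
|-10| = 10

10


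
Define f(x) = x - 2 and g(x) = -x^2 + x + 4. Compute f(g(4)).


g(4) = -8
f(-8) = -10

-10


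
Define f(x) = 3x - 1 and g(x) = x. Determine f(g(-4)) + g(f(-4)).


-26


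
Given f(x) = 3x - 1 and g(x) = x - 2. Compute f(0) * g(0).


f(0) = -1
g(0) = -2
Product = 2

2


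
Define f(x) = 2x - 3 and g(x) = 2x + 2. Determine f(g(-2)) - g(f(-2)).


f(g(-2)) = -7
g(f(-2)) = -12
Difference = 5

5


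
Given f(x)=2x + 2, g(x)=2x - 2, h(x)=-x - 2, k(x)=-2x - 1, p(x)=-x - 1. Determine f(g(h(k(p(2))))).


p(2) = -3
k(-3) = 5
h(5) = -7
g(-7) = -16
f(-16) = -30

-30


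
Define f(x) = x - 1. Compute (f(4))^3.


27


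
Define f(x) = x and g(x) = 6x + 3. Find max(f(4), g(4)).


f(4) = 4
g(4) = 27
max = 27

27


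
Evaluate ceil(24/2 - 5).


24/2 = 12
12 - 5 = 7
ceil(7) = 7

7


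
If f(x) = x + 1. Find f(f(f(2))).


f(2) = 3
f(3) = 4
f(4) = 5

5


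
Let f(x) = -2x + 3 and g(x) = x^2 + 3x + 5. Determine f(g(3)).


-43


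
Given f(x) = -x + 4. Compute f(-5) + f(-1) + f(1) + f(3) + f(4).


18


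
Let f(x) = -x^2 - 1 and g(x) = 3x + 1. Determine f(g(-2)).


g(-2) = -5
f(-5) = (-1)*(-5)^2 - 1 = -26

-26


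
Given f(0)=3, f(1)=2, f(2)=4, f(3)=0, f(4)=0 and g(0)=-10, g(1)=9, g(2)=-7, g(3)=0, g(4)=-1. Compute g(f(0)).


f(0) = 3
g(3) = 0

0


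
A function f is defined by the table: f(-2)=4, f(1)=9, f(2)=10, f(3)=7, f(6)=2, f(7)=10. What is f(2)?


10


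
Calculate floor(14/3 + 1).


14/3 = 4.6667
4.6667 + 1 = 5.6667
floor(5.6667) = 5

5


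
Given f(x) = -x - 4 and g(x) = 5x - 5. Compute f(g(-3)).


16


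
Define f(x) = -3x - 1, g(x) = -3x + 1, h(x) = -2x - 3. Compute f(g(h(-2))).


h(-2) = 1
g(1) = -2
f(-2) = 5

5


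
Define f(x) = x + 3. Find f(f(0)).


6


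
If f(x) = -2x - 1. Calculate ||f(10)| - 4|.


f(10) = -21
|-21| = 21
|21 - 4| = 17

17


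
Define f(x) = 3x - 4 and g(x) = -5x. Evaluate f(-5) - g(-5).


f(-5) = -19
g(-5) = 25
Difference = -44

-44


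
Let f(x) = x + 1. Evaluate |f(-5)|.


f(-5) = -4
|-4| = 4

4


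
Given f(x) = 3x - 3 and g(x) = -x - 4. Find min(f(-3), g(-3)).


f(-3) = -12
g(-3) = -1
min = -12

-12


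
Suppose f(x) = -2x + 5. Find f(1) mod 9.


3


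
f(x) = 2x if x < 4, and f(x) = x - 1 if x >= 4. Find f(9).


8


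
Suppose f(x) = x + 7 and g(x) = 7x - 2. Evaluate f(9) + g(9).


f(9) = 16
g(9) = 61
Sum = 77

77


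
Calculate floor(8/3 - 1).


8/3 = 2.6667
2.6667 - 1 = 1.6667
floor(1.6667) = 1

1


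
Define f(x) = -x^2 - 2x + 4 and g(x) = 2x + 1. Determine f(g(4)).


g(4) = 9
f(9) = (-1)*(9)^2 - 2*(9) + 4 = -95

-95


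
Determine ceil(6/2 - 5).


6/2 = 3
3 - 5 = -2
ceil(-2) = -2

-2


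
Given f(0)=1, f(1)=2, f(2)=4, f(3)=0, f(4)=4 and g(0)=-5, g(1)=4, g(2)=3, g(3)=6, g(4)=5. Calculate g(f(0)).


f(0) = 1
g(1) = 4

4


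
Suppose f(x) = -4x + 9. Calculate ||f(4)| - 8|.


f(4) = -7
|-7| = 7
|7 - 8| = 1

1


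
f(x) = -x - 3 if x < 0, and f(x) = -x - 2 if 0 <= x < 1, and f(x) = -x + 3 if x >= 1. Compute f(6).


6 satisfies x >= 1
f(6) = -3

-3


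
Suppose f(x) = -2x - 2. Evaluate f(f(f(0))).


f(0) = -2
f(-2) = 2
f(2) = -6

-6


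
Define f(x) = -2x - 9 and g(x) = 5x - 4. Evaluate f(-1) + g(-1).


-16


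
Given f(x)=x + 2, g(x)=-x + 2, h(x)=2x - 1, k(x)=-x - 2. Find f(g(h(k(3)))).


k(3) = -5
h(-5) = -11
g(-11) = 13
f(13) = 15

15


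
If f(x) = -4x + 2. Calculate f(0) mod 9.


f(0) = 2
2 mod 9 = 2

2


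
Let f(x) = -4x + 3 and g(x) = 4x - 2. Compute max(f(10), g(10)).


f(10) = -37
g(10) = 38
max = 38

38


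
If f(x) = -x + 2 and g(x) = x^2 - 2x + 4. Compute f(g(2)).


g(2) = 4
f(4) = -2

-2


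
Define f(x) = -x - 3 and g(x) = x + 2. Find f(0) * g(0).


-6


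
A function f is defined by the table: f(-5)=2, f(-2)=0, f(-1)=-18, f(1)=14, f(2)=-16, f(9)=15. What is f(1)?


Reading from the table at x = 1

14


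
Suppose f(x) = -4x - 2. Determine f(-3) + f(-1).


f(-3) = 10
f(-1) = 2
Sum = 12

12


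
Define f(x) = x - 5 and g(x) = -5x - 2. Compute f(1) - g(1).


3


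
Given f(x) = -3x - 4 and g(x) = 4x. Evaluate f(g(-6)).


68


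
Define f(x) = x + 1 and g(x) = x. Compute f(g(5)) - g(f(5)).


f(g(5)) = 6
g(f(5)) = 6
Difference = 0

0


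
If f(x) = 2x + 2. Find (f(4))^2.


f(4) = 10
(10)^2 = 100

100


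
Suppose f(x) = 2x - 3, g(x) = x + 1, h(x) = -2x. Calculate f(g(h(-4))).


h(-4) = 8
g(8) = 9
f(9) = 15

15


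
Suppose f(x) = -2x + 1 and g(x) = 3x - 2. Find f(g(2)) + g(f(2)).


f(g(2)) = -7
g(f(2)) = -11
Sum = -18

-18


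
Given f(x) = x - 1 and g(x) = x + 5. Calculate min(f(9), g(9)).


f(9) = 8
g(9) = 14
min = 8

8


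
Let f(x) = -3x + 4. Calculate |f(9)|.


f(9) = -23
|-23| = 23

23


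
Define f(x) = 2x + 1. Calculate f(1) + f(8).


f(1) = 3
f(8) = 17
Sum = 20

20


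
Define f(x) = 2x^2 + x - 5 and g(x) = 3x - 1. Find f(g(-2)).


g(-2) = -7
f(-7) = 2*(-7)^2 + 1*(-7) - 5 = 86

86


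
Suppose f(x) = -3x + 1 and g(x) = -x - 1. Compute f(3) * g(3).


32


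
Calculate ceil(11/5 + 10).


11/5 = 2.2
2.2 + 10 = 12.2
ceil(12.2) = 13

13


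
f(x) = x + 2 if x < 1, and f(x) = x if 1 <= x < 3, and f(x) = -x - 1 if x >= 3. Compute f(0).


0 satisfies x < 1
f(0) = 2

2


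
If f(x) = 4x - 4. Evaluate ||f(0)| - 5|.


f(0) = -4
|-4| = 4
|4 - 5| = 1

1


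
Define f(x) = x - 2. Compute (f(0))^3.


f(0) = -2
(-2)^3 = -8

-8


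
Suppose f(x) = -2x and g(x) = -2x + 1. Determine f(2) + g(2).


f(2) = -4
g(2) = -3
Sum = -7

-7


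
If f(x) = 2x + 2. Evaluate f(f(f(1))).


f(1) = 4
f(4) = 10
f(10) = 22

22


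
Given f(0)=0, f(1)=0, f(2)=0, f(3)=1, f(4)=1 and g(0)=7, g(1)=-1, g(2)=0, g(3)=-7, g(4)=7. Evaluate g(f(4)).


f(4) = 1
g(1) = -1

-1


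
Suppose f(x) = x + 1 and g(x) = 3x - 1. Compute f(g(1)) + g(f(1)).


f(g(1)) = 3
g(f(1)) = 5
Sum = 8

8


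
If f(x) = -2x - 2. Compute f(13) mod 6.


f(13) = -28
-28 mod 6 = 2

2


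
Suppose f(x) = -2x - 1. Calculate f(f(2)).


9


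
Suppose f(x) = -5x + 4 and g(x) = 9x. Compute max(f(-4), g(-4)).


f(-4) = 24
g(-4) = -36
max = 24

24


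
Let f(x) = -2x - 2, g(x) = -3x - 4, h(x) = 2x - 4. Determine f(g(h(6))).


54


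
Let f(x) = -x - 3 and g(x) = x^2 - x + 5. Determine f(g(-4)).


g(-4) = 25
f(25) = -28

-28


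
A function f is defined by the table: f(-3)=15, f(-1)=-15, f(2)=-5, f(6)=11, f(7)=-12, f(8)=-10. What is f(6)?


Reading from the table at x = 6

11


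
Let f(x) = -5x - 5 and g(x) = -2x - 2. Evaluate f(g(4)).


g(4) = -10
f(-10) = 45

45


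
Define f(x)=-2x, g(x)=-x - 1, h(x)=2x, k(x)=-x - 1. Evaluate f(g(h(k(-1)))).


2


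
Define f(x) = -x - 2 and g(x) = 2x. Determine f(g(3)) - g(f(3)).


f(g(3)) = -8
g(f(3)) = -10
Difference = 2

2


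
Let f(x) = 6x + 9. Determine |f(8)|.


f(8) = 57
|57| = 57

57


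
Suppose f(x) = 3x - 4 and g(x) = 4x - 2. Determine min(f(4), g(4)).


f(4) = 8
g(4) = 14
min = 8

8


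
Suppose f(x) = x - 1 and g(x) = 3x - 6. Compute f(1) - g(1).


f(1) = 0
g(1) = -3
Difference = 3

3


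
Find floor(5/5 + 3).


5/5 = 1
1 + 3 = 4
floor(4) = 4

4


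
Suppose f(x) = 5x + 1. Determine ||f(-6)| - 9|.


f(-6) = -29
|-29| = 29
|29 - 9| = 20

20


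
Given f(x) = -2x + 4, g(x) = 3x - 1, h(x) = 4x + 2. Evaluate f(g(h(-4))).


h(-4) = -14
g(-14) = -43
f(-43) = 90

90


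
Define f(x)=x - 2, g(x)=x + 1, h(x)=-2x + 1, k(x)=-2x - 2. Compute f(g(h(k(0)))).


k(0) = -2
h(-2) = 5
g(5) = 6
f(6) = 4

4


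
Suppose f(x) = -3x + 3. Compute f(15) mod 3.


0


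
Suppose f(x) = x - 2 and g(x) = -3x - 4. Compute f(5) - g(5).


f(5) = 3
g(5) = -19
Difference = 22

22


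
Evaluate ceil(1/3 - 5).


1/3 = 0.3333
0.3333 - 5 = -4.6667
ceil(-4.6667) = -4

-4


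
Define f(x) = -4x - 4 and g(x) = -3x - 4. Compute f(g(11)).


g(11) = -37
f(-37) = 144

144


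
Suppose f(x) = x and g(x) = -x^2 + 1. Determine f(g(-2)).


g(-2) = -3
f(-3) = -3

-3


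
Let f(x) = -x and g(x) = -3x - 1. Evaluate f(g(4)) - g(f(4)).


f(g(4)) = 13
g(f(4)) = 11
Difference = 2

2


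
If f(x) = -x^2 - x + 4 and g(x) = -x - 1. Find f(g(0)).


g(0) = -1
f(-1) = (-1)*(-1)^2 - 1*(-1) + 4 = 4

4


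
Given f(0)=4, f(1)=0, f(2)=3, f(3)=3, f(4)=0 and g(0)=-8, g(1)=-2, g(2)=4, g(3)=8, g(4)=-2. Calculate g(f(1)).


f(1) = 0
g(0) = -8

-8


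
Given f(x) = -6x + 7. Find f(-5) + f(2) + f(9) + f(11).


-74


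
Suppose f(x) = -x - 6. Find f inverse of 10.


Solve -x - 6 = 10
x = (10 + 6) / (-1) = -16

-16


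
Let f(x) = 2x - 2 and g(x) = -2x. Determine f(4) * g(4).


f(4) = 6
g(4) = -8
Product = -48

-48


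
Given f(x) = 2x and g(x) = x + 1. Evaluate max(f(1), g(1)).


f(1) = 2
g(1) = 2
max = 2

2


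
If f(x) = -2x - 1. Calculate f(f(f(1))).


f(1) = -3
f(-3) = 5
f(5) = -11

-11


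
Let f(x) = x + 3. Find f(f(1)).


f(1) = 4
f(4) = 7

7


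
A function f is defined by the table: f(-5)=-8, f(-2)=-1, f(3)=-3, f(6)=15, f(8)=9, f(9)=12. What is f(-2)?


-1


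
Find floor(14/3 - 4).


14/3 = 4.6667
4.6667 - 4 = 0.6667
floor(0.6667) = 0

0


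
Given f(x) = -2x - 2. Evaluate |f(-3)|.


f(-3) = 4
|4| = 4

4


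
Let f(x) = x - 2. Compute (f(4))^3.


f(4) = 2
(2)^3 = 8

8


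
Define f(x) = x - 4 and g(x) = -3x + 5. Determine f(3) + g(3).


f(3) = -1
g(3) = -4
Sum = -5

-5


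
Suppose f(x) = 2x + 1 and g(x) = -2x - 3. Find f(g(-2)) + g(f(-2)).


6


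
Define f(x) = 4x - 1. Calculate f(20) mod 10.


f(20) = 79
79 mod 10 = 9

9


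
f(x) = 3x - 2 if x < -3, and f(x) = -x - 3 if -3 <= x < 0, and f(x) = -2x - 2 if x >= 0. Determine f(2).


2 satisfies x >= 0
f(2) = -6

-6


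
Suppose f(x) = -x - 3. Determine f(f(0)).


0


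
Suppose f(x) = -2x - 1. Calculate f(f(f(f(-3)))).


f(-3) = 5
f(5) = -11
f(-11) = 21
f(21) = -43

-43


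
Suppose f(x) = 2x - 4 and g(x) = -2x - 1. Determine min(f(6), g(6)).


f(6) = 8
g(6) = -13
min = -13

-13


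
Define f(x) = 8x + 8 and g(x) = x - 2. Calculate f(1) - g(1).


f(1) = 16
g(1) = -1
Difference = 17

17


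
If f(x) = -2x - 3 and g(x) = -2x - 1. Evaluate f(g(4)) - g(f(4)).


f(g(4)) = 15
g(f(4)) = 21
Difference = -6

-6


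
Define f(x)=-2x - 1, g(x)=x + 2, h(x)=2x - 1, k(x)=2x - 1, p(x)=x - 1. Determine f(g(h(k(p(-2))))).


25


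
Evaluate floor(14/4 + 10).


14/4 = 3.5
3.5 + 10 = 13.5
floor(13.5) = 13

13


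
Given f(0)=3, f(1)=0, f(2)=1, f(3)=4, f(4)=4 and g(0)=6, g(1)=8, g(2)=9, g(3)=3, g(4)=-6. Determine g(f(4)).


f(4) = 4
g(4) = -6

-6


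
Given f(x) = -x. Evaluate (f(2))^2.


4


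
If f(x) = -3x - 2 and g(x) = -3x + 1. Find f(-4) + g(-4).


f(-4) = 10
g(-4) = 13
Sum = 23

23


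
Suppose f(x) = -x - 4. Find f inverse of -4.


Solve -x - 4 = -4
x = (-4 + 4) / (-1) = 0

0


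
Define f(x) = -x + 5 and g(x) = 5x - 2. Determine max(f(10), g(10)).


f(10) = -5
g(10) = 48
max = 48

48


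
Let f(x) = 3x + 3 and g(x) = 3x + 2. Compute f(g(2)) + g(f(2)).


56


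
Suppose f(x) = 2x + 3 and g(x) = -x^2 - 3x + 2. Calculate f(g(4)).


-49


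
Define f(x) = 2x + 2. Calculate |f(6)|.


f(6) = 14
|14| = 14

14


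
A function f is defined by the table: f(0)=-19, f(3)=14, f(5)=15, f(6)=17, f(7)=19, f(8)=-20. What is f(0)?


-19


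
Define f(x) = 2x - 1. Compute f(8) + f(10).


f(8) = 15
f(10) = 19
Sum = 34

34


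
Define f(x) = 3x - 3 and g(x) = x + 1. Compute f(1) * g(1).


f(1) = 0
g(1) = 2
Product = 0

0


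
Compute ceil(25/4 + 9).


25/4 = 6.25
6.25 + 9 = 15.25
ceil(15.25) = 16

16


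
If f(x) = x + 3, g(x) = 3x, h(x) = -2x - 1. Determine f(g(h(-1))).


h(-1) = 1
g(1) = 3
f(3) = 6

6


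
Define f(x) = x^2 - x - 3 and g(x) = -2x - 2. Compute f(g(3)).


g(3) = -8
f(-8) = 1*(-8)^2 - 1*(-8) - 3 = 69

69


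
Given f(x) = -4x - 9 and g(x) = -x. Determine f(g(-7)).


g(-7) = 7
f(7) = -37

-37


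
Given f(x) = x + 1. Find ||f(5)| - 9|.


f(5) = 6
|6| = 6
|6 - 9| = 3

3


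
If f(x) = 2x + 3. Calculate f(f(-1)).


f(-1) = 1
f(1) = 5

5


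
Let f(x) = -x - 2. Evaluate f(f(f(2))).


f(2) = -4
f(-4) = 2
f(2) = -4

-4


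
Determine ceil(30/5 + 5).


11


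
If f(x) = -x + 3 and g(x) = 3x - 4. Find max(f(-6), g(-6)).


9


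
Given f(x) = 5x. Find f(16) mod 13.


f(16) = 80
80 mod 13 = 2

2


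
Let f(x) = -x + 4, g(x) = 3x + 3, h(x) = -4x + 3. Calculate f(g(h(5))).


h(5) = -17
g(-17) = -48
f(-48) = 52

52


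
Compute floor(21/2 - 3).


21/2 = 10.5
10.5 - 3 = 7.5
floor(7.5) = 7

7


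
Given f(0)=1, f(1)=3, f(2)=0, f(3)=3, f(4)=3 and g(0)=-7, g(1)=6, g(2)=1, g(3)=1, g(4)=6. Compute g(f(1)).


f(1) = 3
g(3) = 1

1


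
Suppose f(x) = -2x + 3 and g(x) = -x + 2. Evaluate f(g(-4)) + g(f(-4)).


-18


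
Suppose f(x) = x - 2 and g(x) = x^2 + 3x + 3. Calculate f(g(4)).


29


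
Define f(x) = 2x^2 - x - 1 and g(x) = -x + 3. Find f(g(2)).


g(2) = 1
f(1) = 2*(1)^2 - 1*(1) - 1 = 0

0


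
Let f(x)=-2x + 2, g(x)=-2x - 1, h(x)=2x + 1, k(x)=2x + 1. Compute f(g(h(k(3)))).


k(3) = 7
h(7) = 15
g(15) = -31
f(-31) = 64

64


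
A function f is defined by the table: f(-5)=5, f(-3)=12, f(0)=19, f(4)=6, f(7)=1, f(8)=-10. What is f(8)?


-10


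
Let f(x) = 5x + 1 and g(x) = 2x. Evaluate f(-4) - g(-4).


-11


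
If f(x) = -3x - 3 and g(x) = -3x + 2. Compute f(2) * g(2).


f(2) = -9
g(2) = -4
Product = 36

36


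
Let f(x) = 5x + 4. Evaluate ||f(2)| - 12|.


f(2) = 14
|14| = 14
|14 - 12| = 2

2


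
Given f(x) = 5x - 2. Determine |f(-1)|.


f(-1) = -7
|-7| = 7

7


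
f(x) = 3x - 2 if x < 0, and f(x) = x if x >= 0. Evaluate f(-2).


-8


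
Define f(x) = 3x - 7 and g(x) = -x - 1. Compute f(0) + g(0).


f(0) = -7
g(0) = -1
Sum = -8

-8


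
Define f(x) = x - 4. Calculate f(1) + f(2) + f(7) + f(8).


2


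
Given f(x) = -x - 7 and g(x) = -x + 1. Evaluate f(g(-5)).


-13


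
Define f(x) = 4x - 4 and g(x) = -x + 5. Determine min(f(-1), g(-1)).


-8


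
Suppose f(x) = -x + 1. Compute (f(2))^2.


f(2) = -1
(-1)^2 = 1

1


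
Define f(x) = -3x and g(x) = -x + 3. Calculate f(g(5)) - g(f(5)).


f(g(5)) = 6
g(f(5)) = 18
Difference = -12

-12


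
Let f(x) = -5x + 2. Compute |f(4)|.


f(4) = -18
|-18| = 18

18


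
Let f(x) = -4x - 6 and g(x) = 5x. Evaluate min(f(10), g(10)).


f(10) = -46
g(10) = 50
min = -46

-46


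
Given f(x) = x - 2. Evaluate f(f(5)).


f(5) = 3
f(3) = 1

1


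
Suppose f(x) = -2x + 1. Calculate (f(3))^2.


f(3) = -5
(-5)^2 = 25

25


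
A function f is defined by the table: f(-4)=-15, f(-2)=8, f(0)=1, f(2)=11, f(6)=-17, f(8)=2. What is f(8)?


Reading from the table at x = 8

2


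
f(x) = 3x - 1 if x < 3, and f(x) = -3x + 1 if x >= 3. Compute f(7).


7 satisfies x >= 3
f(7) = -20

-20


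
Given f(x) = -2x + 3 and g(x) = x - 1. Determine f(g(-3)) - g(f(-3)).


3


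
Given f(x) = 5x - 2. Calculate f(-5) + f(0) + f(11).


f(-5) = -27
f(0) = -2
f(11) = 53
Sum = 24

24


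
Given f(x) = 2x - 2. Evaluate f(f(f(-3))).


-38


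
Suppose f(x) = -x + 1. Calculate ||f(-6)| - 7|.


0


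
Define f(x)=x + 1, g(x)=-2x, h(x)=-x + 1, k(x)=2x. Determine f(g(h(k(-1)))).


k(-1) = -2
h(-2) = 3
g(3) = -6
f(-6) = -5

-5


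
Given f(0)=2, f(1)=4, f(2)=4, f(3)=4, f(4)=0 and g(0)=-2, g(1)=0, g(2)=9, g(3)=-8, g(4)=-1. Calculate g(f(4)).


f(4) = 0
g(0) = -2

-2


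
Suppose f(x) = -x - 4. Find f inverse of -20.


Solve -x - 4 = -20
x = (-20 + 4) / (-1) = 16

16


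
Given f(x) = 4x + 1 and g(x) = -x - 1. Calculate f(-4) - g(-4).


-18


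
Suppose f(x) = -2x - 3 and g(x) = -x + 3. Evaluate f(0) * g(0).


f(0) = -3
g(0) = 3
Product = -9

-9


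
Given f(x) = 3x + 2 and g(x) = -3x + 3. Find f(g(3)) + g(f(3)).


f(g(3)) = -16
g(f(3)) = -30
Sum = -46

-46


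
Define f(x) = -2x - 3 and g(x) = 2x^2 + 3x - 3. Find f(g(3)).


g(3) = 24
f(24) = -51

-51


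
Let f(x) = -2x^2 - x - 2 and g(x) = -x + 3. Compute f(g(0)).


-23


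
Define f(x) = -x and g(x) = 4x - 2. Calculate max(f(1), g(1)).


f(1) = -1
g(1) = 2
max = 2

2


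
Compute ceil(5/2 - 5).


5/2 = 2.5
2.5 - 5 = -2.5
ceil(-2.5) = -2

-2


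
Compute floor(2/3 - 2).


2/3 = 0.6667
0.6667 - 2 = -1.3333
floor(-1.3333) = -2

-2


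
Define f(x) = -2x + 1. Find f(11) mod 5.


f(11) = -21
-21 mod 5 = 4

4


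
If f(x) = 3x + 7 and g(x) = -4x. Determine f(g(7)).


g(7) = -28
f(-28) = -77

-77


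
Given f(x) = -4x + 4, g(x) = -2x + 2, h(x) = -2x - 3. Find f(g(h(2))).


h(2) = -7
g(-7) = 16
f(16) = -60

-60


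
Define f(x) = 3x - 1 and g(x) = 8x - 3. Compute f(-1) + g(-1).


f(-1) = -4
g(-1) = -11
Sum = -15

-15


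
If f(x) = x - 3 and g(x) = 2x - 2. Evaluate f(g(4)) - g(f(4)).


f(g(4)) = 3
g(f(4)) = 0
Difference = 3

3


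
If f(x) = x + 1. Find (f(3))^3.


f(3) = 4
(4)^3 = 64

64


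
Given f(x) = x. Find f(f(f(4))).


f(4) = 4
f(4) = 4
f(4) = 4

4


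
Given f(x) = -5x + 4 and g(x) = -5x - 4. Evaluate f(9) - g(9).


f(9) = -41
g(9) = -49
Difference = 8

8


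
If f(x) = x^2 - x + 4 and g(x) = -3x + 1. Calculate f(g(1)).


g(1) = -2
f(-2) = 1*(-2)^2 - 1*(-2) + 4 = 10

10


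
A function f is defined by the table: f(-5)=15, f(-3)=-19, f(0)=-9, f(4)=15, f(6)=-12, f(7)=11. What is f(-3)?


Reading from the table at x = -3

-19


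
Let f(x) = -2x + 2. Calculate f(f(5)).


f(5) = -8
f(-8) = 18

18


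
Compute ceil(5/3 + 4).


5/3 = 1.6667
1.6667 + 4 = 5.6667
ceil(5.6667) = 6

6


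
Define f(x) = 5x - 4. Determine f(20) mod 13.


5


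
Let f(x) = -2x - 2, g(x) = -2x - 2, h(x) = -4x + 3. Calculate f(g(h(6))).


h(6) = -21
g(-21) = 40
f(40) = -82

-82


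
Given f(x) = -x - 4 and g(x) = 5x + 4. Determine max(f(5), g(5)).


f(5) = -9
g(5) = 29
max = 29

29


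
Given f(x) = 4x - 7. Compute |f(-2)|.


f(-2) = -15
|-15| = 15

15


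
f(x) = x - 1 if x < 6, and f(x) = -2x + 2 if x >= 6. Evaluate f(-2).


-2 satisfies x < 6
f(-2) = -3

-3


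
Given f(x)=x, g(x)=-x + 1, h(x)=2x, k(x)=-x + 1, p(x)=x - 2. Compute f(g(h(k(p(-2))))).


p(-2) = -4
k(-4) = 5
h(5) = 10
g(10) = -9
f(-9) = -9

-9


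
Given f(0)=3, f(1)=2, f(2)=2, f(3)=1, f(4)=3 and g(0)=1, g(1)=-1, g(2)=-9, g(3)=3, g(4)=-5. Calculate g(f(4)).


f(4) = 3
g(3) = 3

3


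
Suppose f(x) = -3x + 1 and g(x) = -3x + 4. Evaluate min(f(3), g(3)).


f(3) = -8
g(3) = -5
min = -8

-8


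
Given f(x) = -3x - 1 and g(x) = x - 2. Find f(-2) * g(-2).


f(-2) = 5
g(-2) = -4
Product = -20

-20


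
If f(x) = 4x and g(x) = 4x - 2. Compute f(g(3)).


g(3) = 10
f(10) = 40

40


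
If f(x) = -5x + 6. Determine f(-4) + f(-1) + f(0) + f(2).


f(-4) = 26
f(-1) = 11
f(0) = 6
f(2) = -4
Sum = 39

39


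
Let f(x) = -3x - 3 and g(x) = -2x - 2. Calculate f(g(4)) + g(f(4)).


f(g(4)) = 27
g(f(4)) = 28
Sum = 55

55


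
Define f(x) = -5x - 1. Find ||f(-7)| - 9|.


f(-7) = 34
|34| = 34
|34 - 9| = 25

25


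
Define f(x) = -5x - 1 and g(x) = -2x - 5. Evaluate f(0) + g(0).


f(0) = -1
g(0) = -5
Sum = -6

-6


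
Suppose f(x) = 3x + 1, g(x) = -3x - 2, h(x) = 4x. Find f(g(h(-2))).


h(-2) = -8
g(-8) = 22
f(22) = 67

67


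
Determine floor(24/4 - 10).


24/4 = 6
6 - 10 = -4
floor(-4) = -4

-4


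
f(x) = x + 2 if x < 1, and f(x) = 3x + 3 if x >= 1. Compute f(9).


9 satisfies x >= 1
f(9) = 30

30


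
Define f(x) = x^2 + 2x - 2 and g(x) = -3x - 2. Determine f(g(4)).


g(4) = -14
f(-14) = 1*(-14)^2 + 2*(-14) - 2 = 166

166


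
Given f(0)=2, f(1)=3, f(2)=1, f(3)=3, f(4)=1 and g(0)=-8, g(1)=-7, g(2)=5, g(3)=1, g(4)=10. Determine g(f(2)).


-7


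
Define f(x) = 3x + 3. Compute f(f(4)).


f(4) = 15
f(15) = 48

48


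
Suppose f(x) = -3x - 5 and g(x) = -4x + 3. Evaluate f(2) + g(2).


f(2) = -11
g(2) = -5
Sum = -16

-16


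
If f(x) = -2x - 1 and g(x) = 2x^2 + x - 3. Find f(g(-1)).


3


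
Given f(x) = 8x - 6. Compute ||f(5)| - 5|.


f(5) = 34
|34| = 34
|34 - 5| = 29

29


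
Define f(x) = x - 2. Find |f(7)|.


5


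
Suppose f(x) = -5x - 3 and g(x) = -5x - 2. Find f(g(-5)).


g(-5) = 23
f(23) = -118

-118


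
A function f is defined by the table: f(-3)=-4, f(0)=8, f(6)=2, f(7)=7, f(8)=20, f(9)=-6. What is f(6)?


Reading from the table at x = 6

2


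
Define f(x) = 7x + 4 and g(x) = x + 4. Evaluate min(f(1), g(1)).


f(1) = 11
g(1) = 5
min = 5

5


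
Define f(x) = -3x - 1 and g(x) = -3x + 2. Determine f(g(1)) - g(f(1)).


f(g(1)) = 2
g(f(1)) = 14
Difference = -12

-12


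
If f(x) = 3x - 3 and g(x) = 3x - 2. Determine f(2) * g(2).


f(2) = 3
g(2) = 4
Product = 12

12


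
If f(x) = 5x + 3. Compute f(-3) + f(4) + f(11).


f(-3) = -12
f(4) = 23
f(11) = 58
Sum = 69

69


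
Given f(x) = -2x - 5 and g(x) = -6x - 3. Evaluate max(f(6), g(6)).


f(6) = -17
g(6) = -39
max = -17

-17


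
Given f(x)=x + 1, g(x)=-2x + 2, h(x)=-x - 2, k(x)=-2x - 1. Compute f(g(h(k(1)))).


k(1) = -3
h(-3) = 1
g(1) = 0
f(0) = 1

1


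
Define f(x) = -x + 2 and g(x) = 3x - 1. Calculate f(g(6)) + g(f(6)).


f(g(6)) = -15
g(f(6)) = -13
Sum = -28

-28


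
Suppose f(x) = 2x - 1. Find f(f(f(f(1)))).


f(1) = 1
f(1) = 1
f(1) = 1
f(1) = 1

1


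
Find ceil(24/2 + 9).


24/2 = 12
12 + 9 = 21
ceil(21) = 21

21


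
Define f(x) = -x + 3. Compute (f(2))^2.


f(2) = 1
(1)^2 = 1

1


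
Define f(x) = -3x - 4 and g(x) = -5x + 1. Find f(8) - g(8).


f(8) = -28
g(8) = -39
Difference = 11

11


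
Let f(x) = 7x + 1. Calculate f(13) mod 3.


f(13) = 92
92 mod 3 = 2

2


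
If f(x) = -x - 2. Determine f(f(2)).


f(2) = -4
f(-4) = 2

2


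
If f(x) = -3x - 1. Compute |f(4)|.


f(4) = -13
|-13| = 13

13


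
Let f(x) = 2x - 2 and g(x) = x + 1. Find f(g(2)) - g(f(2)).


1


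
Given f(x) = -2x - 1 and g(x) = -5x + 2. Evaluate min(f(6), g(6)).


f(6) = -13
g(6) = -28
min = -28

-28


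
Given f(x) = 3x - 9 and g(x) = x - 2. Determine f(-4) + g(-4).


f(-4) = -21
g(-4) = -6
Sum = -27

-27


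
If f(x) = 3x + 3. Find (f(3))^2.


144


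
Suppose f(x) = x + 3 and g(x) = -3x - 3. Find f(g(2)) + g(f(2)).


f(g(2)) = -6
g(f(2)) = -18
Sum = -24

-24


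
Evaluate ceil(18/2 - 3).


6


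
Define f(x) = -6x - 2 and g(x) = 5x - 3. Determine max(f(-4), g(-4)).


22


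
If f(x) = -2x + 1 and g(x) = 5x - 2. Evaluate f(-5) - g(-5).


f(-5) = 11
g(-5) = -27
Difference = 38

38


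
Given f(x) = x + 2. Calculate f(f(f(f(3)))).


f(3) = 5
f(5) = 7
f(7) = 9
f(9) = 11

11


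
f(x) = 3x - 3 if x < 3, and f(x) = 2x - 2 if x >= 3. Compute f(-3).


-3 satisfies x < 3
f(-3) = -12

-12


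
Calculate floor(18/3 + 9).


18/3 = 6
6 + 9 = 15
floor(15) = 15

15


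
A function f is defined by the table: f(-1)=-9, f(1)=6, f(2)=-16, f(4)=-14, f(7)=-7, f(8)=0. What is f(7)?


Reading from the table at x = 7

-7


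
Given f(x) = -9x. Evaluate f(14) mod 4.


f(14) = -126
-126 mod 4 = 2

2


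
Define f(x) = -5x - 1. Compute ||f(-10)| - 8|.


f(-10) = 49
|49| = 49
|49 - 8| = 41

41


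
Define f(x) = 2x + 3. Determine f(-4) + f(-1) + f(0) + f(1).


4


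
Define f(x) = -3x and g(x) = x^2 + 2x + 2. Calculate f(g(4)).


g(4) = 26
f(26) = -78

-78


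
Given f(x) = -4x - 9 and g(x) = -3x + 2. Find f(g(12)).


g(12) = -34
f(-34) = 127

127


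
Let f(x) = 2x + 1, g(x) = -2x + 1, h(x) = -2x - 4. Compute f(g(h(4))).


51


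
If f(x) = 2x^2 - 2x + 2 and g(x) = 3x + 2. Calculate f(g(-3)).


g(-3) = -7
f(-7) = 2*(-7)^2 - 2*(-7) + 2 = 114

114


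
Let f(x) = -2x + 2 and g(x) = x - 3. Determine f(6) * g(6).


f(6) = -10
g(6) = 3
Product = -30

-30


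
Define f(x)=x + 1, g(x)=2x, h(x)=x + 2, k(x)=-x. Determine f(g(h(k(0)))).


5


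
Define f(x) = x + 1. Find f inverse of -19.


-20


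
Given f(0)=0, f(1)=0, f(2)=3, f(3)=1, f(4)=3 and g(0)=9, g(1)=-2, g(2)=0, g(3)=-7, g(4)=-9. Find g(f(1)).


f(1) = 0
g(0) = 9

9


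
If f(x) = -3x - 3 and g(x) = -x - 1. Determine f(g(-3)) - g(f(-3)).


f(g(-3)) = -9
g(f(-3)) = -7
Difference = -2

-2


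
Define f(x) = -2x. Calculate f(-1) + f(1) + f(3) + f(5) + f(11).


f(-1) = 2
f(1) = -2
f(3) = -6
f(5) = -10
f(11) = -22
Sum = -38

-38


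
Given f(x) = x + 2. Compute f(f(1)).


f(1) = 3
f(3) = 5

5


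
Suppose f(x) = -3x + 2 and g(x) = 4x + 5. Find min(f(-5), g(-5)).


f(-5) = 17
g(-5) = -15
min = -15

-15


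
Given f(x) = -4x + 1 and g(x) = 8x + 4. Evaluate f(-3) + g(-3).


f(-3) = 13
g(-3) = -20
Sum = -7

-7


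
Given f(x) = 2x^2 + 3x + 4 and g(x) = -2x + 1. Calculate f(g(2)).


g(2) = -3
f(-3) = 2*(-3)^2 + 3*(-3) + 4 = 13

13


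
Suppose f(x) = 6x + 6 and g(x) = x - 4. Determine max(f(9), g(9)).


f(9) = 60
g(9) = 5
max = 60

60


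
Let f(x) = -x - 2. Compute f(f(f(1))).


f(1) = -3
f(-3) = 1
f(1) = -3

-3


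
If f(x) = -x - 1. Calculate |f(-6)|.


f(-6) = 5
|5| = 5

5


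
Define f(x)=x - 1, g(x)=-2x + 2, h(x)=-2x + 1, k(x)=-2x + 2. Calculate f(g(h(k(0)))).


7


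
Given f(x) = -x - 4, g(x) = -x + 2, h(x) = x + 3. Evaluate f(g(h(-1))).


h(-1) = 2
g(2) = 0
f(0) = -4

-4


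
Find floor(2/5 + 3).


3


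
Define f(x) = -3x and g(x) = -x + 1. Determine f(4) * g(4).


f(4) = -12
g(4) = -3
Product = 36

36


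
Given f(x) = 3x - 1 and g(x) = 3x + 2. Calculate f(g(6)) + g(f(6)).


112


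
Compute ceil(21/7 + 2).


5


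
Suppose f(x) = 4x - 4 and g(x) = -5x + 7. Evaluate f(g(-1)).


g(-1) = 12
f(12) = 44

44


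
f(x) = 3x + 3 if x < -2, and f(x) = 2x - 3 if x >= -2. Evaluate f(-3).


-3 satisfies x < -2
f(-3) = -6

-6


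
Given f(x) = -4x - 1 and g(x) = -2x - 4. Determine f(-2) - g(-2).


7


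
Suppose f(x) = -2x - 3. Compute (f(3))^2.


f(3) = -9
(-9)^2 = 81

81


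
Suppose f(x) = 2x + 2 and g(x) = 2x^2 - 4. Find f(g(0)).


-6


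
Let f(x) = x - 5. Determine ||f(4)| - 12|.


11


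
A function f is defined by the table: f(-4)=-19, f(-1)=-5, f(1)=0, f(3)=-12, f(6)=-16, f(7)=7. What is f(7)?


Reading from the table at x = 7

7


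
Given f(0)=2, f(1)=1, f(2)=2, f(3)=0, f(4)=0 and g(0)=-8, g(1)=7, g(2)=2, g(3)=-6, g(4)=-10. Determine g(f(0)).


f(0) = 2
g(2) = 2

2


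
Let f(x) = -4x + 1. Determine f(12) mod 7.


2


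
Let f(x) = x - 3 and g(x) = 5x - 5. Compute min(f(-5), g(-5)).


f(-5) = -8
g(-5) = -30
min = -30

-30


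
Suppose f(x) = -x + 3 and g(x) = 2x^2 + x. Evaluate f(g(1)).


0


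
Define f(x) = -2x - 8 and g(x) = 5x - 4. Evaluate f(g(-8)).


g(-8) = -44
f(-44) = 80

80


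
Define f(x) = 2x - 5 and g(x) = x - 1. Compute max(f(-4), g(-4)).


-5


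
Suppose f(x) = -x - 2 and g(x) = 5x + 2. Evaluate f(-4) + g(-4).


-16


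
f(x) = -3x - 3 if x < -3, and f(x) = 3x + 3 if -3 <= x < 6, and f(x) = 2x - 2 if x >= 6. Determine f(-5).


-5 satisfies x < -3
f(-5) = 12

12


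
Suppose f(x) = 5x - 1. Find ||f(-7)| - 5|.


31


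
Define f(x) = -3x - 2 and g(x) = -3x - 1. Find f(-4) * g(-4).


110


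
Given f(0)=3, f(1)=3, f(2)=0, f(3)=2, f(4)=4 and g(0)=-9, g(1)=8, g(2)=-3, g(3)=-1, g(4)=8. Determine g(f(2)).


f(2) = 0
g(0) = -9

-9


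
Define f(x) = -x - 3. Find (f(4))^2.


f(4) = -7
(-7)^2 = 49

49


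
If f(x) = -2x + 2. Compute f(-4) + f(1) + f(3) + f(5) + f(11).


f(-4) = 10
f(1) = 0
f(3) = -4
f(5) = -8
f(11) = -20
Sum = -22

-22


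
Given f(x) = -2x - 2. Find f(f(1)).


f(1) = -4
f(-4) = 6

6


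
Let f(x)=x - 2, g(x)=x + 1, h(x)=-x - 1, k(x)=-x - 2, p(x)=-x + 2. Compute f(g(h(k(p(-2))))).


p(-2) = 4
k(4) = -6
h(-6) = 5
g(5) = 6
f(6) = 4

4


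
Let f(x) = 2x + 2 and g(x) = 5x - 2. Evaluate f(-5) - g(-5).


f(-5) = -8
g(-5) = -27
Difference = 19

19


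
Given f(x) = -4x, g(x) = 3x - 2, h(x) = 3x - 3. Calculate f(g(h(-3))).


h(-3) = -12
g(-12) = -38
f(-38) = 152

152


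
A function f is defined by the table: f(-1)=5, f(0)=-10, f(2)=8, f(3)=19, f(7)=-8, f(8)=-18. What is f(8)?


Reading from the table at x = 8

-18


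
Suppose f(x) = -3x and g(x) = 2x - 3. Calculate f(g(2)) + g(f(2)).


f(g(2)) = -3
g(f(2)) = -15
Sum = -18

-18


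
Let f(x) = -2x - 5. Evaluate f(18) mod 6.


f(18) = -41
-41 mod 6 = 1

1


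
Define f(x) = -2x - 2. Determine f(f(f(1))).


f(1) = -4
f(-4) = 6
f(6) = -14

-14


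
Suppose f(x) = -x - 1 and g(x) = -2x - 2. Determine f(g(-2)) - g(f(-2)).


1


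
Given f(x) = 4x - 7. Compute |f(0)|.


f(0) = -7
|-7| = 7

7


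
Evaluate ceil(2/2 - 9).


2/2 = 1
1 - 9 = -8
ceil(-8) = -8

-8


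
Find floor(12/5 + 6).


12/5 = 2.4
2.4 + 6 = 8.4
floor(8.4) = 8

8


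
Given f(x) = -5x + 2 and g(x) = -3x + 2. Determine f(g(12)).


g(12) = -34
f(-34) = 172

172


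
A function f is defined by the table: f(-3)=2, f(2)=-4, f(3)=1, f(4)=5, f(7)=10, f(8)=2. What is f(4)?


Reading from the table at x = 4

5


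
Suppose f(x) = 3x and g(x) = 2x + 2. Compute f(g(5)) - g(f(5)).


4


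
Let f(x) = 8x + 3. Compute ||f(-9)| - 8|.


f(-9) = -69
|-69| = 69
|69 - 8| = 61

61


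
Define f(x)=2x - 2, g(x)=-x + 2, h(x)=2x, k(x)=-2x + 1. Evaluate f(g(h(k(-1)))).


k(-1) = 3
h(3) = 6
g(6) = -4
f(-4) = -10

-10


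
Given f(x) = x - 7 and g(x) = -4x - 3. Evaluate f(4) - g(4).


16


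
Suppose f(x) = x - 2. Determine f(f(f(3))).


f(3) = 1
f(1) = -1
f(-1) = -3

-3


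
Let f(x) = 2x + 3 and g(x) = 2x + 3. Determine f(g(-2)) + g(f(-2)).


f(g(-2)) = 1
g(f(-2)) = 1
Sum = 2

2


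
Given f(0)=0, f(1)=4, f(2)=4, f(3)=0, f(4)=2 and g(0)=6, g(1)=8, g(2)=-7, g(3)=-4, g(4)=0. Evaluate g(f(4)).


f(4) = 2
g(2) = -7

-7


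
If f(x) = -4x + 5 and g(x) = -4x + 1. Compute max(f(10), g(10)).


-35


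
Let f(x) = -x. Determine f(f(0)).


0


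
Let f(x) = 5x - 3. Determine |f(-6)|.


f(-6) = -33
|-33| = 33

33


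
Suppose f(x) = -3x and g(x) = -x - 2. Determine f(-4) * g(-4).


f(-4) = 12
g(-4) = 2
Product = 24

24


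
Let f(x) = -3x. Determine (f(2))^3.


f(2) = -6
(-6)^3 = -216

-216


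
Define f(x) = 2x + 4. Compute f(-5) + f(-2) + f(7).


12


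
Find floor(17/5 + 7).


17/5 = 3.4
3.4 + 7 = 10.4
floor(10.4) = 10

10


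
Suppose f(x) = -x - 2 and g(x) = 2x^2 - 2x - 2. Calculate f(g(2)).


g(2) = 2
f(2) = -4

-4


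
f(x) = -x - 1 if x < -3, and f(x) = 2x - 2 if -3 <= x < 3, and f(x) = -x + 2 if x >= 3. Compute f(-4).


-4 satisfies x < -3
f(-4) = 3

3


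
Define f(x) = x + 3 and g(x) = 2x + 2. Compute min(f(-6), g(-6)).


f(-6) = -3
g(-6) = -10
min = -10

-10


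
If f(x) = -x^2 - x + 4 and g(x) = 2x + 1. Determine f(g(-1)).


g(-1) = -1
f(-1) = (-1)*(-1)^2 - 1*(-1) + 4 = 4

4


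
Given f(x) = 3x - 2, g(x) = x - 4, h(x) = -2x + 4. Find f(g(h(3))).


h(3) = -2
g(-2) = -6
f(-6) = -20

-20


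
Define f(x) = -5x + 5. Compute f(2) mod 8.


f(2) = -5
-5 mod 8 = 3

3


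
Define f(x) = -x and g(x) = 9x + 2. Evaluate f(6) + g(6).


f(6) = -6
g(6) = 56
Sum = 50

50


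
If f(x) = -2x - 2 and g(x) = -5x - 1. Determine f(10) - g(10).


f(10) = -22
g(10) = -51
Difference = 29

29


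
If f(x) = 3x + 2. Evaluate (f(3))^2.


121


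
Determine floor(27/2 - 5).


27/2 = 13.5
13.5 - 5 = 8.5
floor(8.5) = 8

8


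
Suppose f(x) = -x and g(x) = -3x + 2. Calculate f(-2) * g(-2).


16


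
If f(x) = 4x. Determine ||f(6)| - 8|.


16


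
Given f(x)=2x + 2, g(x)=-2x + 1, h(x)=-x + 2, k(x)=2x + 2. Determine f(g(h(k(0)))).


k(0) = 2
h(2) = 0
g(0) = 1
f(1) = 4

4


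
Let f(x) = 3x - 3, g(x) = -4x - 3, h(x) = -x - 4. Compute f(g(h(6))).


h(6) = -10
g(-10) = 37
f(37) = 108

108


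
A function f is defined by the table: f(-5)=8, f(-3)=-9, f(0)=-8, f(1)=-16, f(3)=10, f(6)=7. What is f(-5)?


Reading from the table at x = -5

8


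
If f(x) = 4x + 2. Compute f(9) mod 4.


2


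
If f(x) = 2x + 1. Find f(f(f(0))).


f(0) = 1
f(1) = 3
f(3) = 7

7


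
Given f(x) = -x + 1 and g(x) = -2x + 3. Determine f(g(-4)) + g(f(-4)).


f(g(-4)) = -10
g(f(-4)) = -7
Sum = -17

-17


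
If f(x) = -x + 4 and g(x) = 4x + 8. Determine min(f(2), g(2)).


f(2) = 2
g(2) = 16
min = 2

2


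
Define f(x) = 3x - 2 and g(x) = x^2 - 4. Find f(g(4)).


g(4) = 12
f(12) = 34

34


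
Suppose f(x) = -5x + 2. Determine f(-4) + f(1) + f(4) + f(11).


f(-4) = 22
f(1) = -3
f(4) = -18
f(11) = -53
Sum = -52

-52


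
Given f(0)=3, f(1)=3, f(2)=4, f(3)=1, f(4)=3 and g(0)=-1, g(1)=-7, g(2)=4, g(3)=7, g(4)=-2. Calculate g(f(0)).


7


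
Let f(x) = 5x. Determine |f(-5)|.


f(-5) = -25
|-25| = 25

25


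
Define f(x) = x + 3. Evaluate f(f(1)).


f(1) = 4
f(4) = 7

7


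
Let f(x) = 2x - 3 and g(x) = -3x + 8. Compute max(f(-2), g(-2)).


f(-2) = -7
g(-2) = 14
max = 14

14
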